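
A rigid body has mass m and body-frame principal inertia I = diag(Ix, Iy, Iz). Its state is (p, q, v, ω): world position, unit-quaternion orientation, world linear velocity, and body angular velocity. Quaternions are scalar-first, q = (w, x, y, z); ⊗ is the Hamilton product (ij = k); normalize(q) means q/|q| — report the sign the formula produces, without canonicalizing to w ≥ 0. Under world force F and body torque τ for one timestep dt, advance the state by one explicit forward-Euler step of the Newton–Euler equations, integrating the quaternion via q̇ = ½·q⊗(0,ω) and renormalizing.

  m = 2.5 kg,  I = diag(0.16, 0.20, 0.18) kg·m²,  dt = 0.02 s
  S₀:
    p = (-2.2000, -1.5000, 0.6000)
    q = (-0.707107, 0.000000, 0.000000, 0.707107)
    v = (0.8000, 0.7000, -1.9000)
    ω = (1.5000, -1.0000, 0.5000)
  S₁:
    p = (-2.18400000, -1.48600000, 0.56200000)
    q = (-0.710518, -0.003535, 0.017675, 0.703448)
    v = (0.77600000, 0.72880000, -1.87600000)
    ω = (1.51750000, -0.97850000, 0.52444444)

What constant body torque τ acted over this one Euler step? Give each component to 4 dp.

τ = (0.1500, 0.2000, 0.1600)

Δω = ω₁−ω₀ = (0.01750000, 0.02150000, 0.02444444)
precession coupling = (0.0100, -0.0150, -0.0600)
applied torque τ = (0.1500, 0.2000, 0.1600)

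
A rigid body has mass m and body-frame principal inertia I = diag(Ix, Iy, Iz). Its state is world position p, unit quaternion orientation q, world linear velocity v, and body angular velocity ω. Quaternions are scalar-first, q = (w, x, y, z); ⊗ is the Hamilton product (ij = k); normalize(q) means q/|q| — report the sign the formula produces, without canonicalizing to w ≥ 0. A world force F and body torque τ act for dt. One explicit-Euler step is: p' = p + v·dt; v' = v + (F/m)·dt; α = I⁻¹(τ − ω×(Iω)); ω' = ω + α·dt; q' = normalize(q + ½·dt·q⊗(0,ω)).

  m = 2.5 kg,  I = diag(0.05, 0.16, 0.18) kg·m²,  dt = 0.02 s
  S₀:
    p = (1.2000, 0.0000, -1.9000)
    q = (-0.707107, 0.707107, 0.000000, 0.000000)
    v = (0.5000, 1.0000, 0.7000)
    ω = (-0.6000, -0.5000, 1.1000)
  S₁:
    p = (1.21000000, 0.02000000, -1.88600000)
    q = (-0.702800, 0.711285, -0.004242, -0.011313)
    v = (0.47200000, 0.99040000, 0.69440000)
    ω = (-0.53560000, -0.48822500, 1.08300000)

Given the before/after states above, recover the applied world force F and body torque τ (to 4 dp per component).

F = (-3.5000, -1.2000, -0.7000)
τ = (0.1500, 0.1800, -0.1200)

rate change Δω = (0.06440000, 0.01177500, -0.01700000)
applied torque τ = (0.1500, 0.1800, -0.1200)
Δv = v₁−v₀ = (-0.02800000, -0.00960000, -0.00560000)
applied force F = (-3.5000, -1.2000, -0.7000)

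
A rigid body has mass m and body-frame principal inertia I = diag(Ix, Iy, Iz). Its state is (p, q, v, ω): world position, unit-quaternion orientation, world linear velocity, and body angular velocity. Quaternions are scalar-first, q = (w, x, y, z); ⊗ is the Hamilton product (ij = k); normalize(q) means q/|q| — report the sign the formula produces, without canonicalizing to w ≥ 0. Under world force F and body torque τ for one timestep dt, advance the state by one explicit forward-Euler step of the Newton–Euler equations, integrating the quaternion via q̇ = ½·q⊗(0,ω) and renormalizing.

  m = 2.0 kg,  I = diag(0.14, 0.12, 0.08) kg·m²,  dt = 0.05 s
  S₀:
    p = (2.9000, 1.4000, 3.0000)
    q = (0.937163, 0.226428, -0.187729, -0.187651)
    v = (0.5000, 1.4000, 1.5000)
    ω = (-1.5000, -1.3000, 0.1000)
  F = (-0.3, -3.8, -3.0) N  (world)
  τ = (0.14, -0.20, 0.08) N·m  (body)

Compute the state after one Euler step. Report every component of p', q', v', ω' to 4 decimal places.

a = F/m = (-0.1500, -1.9000, -1.5000)
p' = p + v·dt = (2.9250, 1.4700, 3.0750)
new velocity v' = (0.4925, 1.3050, 1.4250)
precession coupling ω×(Iω) = (0.0052, -0.0090, -0.0390)
(τ − ω×Iω)/I = (0.9629, -1.5917, 1.4875)
ω + α·dt = (-1.4519, -1.3796, 0.1744)
2q̇ = q⊗(0,ω) = (0.1143594, -1.6684637, -0.9594782, -0.4822336)
q + ½dt·q⊗(0,ω), renormalized = (0.9389, 0.1845, -0.2115, -0.1995)

p' = (2.9250, 1.4700, 3.0750)
q' = (0.9389, 0.1845, -0.2115, -0.1995)
v' = (0.4925, 1.3050, 1.4250)
ω' = (-1.4519, -1.3796, 0.1744)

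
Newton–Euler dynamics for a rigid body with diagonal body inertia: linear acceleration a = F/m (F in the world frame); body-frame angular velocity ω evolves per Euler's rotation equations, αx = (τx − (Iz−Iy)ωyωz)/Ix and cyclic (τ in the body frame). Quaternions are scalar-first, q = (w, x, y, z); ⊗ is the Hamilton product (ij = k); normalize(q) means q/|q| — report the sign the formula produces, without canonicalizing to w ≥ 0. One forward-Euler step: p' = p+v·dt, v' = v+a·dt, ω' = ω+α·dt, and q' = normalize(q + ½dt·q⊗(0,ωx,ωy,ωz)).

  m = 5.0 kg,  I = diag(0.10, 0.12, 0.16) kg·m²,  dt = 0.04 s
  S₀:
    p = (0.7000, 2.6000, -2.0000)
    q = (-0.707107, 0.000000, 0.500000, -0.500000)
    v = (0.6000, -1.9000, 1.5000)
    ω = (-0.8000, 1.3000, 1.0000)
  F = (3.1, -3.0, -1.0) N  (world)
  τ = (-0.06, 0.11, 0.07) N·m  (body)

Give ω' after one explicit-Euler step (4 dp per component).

ω' = (-0.8448, 1.3207, 1.0227)

angular accel α = (-1.1200, 0.5167, 0.5675)
ω + α·dt = (-0.8448, 1.3207, 1.0227)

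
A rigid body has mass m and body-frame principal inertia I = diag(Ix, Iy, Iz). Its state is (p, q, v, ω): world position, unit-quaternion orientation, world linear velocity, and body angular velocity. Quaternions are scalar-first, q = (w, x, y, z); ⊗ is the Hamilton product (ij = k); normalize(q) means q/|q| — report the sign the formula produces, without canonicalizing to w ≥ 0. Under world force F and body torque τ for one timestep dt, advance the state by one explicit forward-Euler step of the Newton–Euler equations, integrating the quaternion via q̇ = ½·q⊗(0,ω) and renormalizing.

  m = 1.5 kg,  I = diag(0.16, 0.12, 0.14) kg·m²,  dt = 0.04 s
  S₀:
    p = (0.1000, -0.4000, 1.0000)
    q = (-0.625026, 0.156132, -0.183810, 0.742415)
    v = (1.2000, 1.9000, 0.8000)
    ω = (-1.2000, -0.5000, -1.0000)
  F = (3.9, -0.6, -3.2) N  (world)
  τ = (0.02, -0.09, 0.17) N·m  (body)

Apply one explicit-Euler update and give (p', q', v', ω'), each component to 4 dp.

p' = (0.1480, -0.3240, 1.0320)
q' = (-0.6079, 0.1821, -0.1922, 0.7485)
v' = (1.3040, 1.8840, 0.7147)
ω' = (-1.1975, -0.5380, -0.9446)

α = I⁻¹(τ − ω×Iω) = (0.0625, -0.9500, 1.3857)
new body rate ω' = (-1.1975, -0.5380, -0.9446)
Hamilton product q⊗(0,ω) = (0.8378684, 1.3050487, -0.4222530, 0.3263880)
q' = normalize(q + ½dt·q⊗(0,ω)) = (-0.6079, 0.1821, -0.1922, 0.7485)
p + v·dt = (0.1480, -0.3240, 1.0320)
v' = v + a·dt = (1.3040, 1.8840, 0.7147)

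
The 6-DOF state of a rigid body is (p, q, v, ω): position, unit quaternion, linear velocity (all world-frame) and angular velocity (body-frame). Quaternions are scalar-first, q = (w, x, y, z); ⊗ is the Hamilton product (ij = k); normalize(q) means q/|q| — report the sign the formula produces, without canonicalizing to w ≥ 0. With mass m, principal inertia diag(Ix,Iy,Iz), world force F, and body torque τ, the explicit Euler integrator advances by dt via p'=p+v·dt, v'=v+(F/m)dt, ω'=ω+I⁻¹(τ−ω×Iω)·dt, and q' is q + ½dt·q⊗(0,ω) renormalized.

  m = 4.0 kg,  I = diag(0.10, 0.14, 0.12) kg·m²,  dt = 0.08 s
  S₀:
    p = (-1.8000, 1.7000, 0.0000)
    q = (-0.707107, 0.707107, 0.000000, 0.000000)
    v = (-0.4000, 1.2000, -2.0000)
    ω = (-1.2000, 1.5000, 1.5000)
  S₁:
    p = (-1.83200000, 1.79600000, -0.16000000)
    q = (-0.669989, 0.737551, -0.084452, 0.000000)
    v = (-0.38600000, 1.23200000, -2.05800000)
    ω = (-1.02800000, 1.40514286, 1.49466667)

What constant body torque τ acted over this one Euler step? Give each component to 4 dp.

ω₁ − ω₀ = (0.17200000, -0.09485714, -0.00533333)
τ = I·(Δω/dt) + ω₀×(Iω₀) = (0.1700, -0.1300, -0.0800)

τ = (0.1700, -0.1300, -0.0800)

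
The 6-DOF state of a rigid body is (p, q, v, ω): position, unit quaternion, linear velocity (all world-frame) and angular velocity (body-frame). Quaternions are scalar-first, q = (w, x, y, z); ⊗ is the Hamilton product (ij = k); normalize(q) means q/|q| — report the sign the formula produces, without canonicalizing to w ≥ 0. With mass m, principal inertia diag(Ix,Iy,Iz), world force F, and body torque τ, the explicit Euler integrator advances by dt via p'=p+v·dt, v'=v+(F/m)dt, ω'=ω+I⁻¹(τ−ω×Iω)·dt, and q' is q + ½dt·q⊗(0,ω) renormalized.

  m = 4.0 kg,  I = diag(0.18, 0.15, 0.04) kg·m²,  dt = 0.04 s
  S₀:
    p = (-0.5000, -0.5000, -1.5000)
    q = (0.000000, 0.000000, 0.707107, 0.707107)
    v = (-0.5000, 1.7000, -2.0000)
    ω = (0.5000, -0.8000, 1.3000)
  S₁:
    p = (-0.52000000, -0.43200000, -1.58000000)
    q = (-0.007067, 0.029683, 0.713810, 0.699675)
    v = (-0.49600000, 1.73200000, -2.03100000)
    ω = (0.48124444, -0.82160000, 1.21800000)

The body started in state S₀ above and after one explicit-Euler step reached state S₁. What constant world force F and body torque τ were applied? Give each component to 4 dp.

F = (0.4000, 3.2000, -3.1000)
τ = (0.0300, 0.0100, -0.0700)

v₁ − v₀ = (0.00400000, 0.03200000, -0.03100000)
applied force F = (0.4000, 3.2000, -3.1000)
rate change Δω = (-0.01875556, -0.02160000, -0.08200000)
ω₀×(Iω₀) = (0.1144, 0.0910, 0.0120)
applied torque τ = (0.0300, 0.0100, -0.0700)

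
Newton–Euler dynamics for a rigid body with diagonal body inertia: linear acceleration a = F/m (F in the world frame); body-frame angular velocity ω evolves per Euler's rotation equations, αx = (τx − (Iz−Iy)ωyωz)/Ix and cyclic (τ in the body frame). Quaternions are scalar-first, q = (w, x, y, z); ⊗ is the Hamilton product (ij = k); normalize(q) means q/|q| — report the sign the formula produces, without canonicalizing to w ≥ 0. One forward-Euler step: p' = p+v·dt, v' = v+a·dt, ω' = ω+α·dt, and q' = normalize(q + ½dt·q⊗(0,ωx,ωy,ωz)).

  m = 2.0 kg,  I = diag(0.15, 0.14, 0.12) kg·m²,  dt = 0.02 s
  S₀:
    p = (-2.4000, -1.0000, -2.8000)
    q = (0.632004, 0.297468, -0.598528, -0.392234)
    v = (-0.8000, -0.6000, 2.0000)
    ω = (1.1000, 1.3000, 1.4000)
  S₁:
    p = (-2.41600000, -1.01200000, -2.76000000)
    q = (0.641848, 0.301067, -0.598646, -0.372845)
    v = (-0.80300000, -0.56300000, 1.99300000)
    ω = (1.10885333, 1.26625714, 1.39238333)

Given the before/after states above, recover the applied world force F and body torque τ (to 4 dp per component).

F = (-0.3000, 3.7000, -0.7000)
τ = (0.0300, -0.1900, -0.0600)

Δv = v₁−v₀ = (-0.00300000, 0.03700000, -0.00700000)
m·(v₁−v₀)/dt = (-0.3000, 3.7000, -0.7000)
Δω = ω₁−ω₀ = (0.00885333, -0.03374286, -0.00761667)
τ = I·(Δω/dt) + ω₀×(Iω₀) = (0.0300, -0.1900, -0.0600)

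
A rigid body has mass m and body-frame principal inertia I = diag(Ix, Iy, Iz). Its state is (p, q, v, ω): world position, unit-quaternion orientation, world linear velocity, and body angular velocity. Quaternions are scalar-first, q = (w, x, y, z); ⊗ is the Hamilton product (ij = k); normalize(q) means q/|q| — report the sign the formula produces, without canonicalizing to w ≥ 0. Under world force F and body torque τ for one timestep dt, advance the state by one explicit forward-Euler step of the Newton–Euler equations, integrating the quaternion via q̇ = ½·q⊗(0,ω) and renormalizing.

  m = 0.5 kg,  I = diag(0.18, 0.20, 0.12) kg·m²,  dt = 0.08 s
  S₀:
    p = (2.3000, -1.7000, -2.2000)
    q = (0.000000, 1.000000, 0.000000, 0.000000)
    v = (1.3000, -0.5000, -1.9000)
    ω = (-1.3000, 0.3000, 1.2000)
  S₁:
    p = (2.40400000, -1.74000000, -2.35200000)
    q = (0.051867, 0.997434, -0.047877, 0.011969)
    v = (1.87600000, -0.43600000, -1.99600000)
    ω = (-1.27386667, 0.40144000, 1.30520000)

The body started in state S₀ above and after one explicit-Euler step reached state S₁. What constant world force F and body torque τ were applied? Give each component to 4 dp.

F = (3.6000, 0.4000, -0.6000)
τ = (0.0300, 0.1600, 0.1500)

Δv = v₁−v₀ = (0.57600000, 0.06400000, -0.09600000)
m·(v₁−v₀)/dt = (3.6000, 0.4000, -0.6000)
Δω = ω₁−ω₀ = (0.02613333, 0.10144000, 0.10520000)
gyro term ω₀×Iω₀ = (-0.0288, -0.0936, -0.0078)
applied torque τ = (0.0300, 0.1600, 0.1500)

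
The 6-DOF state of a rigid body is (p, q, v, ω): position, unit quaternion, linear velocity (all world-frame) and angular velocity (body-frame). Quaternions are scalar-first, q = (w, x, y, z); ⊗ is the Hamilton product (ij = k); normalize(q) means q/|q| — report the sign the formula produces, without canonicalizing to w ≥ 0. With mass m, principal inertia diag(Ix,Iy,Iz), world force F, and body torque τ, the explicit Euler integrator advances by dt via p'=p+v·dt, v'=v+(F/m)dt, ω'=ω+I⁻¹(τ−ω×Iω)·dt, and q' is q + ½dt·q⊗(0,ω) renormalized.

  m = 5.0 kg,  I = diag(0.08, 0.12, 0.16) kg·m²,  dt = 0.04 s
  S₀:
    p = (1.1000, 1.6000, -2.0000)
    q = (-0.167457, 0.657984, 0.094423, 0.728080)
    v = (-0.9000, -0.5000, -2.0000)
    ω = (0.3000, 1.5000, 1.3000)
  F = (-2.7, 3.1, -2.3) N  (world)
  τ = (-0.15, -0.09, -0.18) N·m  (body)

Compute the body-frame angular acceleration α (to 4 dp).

α = (-2.8500, -0.4900, -1.2375)

ω×(Iω) gyroscopic = (0.0780, -0.0312, 0.0180)
angular accel α = (-2.8500, -0.4900, -1.2375)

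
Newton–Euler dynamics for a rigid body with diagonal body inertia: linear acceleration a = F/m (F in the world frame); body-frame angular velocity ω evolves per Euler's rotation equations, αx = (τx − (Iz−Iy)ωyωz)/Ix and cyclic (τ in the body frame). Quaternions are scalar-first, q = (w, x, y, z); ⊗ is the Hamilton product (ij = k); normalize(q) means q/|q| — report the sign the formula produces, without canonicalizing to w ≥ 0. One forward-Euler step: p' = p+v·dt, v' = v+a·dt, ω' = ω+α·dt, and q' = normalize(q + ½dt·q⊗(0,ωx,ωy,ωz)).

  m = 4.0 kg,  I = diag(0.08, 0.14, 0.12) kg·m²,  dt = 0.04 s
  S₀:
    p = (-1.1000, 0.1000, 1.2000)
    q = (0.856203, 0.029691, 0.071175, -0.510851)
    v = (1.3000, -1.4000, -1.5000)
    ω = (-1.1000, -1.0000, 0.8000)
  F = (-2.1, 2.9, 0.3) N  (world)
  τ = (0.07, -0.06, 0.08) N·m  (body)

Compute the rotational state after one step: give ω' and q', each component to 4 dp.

gyro term ω×Iω = (0.0160, 0.0352, 0.0660)
α = I⁻¹(τ − ω×Iω) = (0.6750, -0.6800, 0.1167)
ω' = ω + α·dt = (-1.0730, -1.0272, 0.8047)
2q̇ = q⊗(0,ω) = (0.5125159, -1.3957343, -0.3180197, 0.7335639)
q' = normalize(q + ½dt·q⊗(0,ω)) = (0.8660, 0.0018, 0.0648, -0.4959)

ω' = (-1.0730, -1.0272, 0.8047)
q' = (0.8660, 0.0018, 0.0648, -0.4959)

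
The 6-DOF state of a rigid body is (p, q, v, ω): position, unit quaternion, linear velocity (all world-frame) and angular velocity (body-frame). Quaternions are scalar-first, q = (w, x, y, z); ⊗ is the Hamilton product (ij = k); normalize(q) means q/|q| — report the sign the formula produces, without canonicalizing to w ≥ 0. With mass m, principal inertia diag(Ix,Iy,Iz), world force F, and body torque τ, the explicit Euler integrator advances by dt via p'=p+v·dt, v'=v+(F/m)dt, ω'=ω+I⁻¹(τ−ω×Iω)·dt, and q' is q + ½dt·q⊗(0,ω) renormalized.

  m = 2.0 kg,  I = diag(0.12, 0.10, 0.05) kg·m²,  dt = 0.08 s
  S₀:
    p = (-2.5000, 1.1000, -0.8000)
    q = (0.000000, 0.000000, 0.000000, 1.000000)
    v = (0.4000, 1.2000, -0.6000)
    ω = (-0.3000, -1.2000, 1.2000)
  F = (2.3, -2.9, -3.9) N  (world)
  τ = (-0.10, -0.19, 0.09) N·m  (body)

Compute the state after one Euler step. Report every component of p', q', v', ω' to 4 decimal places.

p' = (-2.4680, 1.1960, -0.8480)
q' = (-0.0479, 0.0479, -0.0120, 0.9976)
v' = (0.4920, 1.0840, -0.7560)
ω' = (-0.4147, -1.3318, 1.3555)

ω×(Iω) gyroscopic = (0.0720, -0.0252, -0.0072)
α = I⁻¹(τ − ω×Iω) = (-1.4333, -1.6480, 1.9440)
ω' = ω + α·dt = (-0.4147, -1.3318, 1.3555)
Hamilton product q⊗(0,ω) = (-1.2000000, 1.2000000, -0.3000000, 0.0000000)
updated quaternion q' = (-0.0479, 0.0479, -0.0120, 0.9976)
new position p' = (-2.4680, 1.1960, -0.8480)
v + (F/m)dt = (0.4920, 1.0840, -0.7560)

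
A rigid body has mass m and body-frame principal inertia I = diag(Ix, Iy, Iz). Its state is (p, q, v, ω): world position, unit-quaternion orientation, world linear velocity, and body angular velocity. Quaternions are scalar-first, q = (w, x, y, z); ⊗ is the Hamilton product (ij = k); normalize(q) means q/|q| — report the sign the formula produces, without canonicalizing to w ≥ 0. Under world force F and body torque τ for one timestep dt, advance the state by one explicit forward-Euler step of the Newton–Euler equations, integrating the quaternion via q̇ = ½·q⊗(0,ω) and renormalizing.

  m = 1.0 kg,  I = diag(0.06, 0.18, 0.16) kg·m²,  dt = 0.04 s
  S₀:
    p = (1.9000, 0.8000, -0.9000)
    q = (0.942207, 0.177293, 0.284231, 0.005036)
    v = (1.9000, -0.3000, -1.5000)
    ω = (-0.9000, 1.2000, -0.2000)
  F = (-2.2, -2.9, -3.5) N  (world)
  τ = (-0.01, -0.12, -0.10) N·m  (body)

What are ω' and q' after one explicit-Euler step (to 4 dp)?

ω' = (-0.9099, 1.1773, -0.1926)
q' = (0.9382, 0.1590, 0.3073, 0.0106)

(τ − ω×Iω)/I = (-0.2467, -0.5667, 0.1850)
new body rate ω' = (-0.9099, 1.1773, -0.1926)
2q̇ = q⊗(0,ω) = (-0.1805063, -0.9108757, 1.1615746, 0.2801181)
q' = normalize(q + ½dt·q⊗(0,ω)) = (0.9382, 0.1590, 0.3073, 0.0106)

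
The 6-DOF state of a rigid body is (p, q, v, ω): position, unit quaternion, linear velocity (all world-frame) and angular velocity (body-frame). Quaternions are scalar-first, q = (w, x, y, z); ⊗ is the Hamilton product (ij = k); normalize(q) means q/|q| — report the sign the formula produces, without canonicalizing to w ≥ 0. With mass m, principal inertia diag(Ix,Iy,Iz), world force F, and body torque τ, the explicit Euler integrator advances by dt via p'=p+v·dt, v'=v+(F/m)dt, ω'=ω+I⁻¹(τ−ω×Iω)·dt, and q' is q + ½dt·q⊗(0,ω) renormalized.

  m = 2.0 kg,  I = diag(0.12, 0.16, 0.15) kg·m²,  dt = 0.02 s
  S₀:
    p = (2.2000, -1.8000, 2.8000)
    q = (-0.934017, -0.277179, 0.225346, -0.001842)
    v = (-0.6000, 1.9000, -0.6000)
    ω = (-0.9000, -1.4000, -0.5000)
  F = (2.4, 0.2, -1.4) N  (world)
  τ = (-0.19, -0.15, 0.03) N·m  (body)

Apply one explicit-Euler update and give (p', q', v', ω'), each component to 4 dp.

p' = (2.1880, -1.7620, 2.7880)
q' = (-0.9332, -0.2699, 0.2370, 0.0087)
v' = (-0.5760, 1.9020, -0.6140)
ω' = (-0.9305, -1.4171, -0.5027)

precession coupling ω×(Iω) = (-0.0070, -0.0135, 0.0504)
angular accel α = (-1.5250, -0.8531, -0.1360)
ω + α·dt = (-0.9305, -1.4171, -0.5027)
2q̇ = q⊗(0,ω) = (0.0651023, 0.7253635, 1.1706921, 1.0578705)
q' = normalize(q + ½dt·q⊗(0,ω)) = (-0.9332, -0.2699, 0.2370, 0.0087)
linear accel F/m = (1.2000, 0.1000, -0.7000)
p + v·dt = (2.1880, -1.7620, 2.7880)
new velocity v' = (-0.5760, 1.9020, -0.6140)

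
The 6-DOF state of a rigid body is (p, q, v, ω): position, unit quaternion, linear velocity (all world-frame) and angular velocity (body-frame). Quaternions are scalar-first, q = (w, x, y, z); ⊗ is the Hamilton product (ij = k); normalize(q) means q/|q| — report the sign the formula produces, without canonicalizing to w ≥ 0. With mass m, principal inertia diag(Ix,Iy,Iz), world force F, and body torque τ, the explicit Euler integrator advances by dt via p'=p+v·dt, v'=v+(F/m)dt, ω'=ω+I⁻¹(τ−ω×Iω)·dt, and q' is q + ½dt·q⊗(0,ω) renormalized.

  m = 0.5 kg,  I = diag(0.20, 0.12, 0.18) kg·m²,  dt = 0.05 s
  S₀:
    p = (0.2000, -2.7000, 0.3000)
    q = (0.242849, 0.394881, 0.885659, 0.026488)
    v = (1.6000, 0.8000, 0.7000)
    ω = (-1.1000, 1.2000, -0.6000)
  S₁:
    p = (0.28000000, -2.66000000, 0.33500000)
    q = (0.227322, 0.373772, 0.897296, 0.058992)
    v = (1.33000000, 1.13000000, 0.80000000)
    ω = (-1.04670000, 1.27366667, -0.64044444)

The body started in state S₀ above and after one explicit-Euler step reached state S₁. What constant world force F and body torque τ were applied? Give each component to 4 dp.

ω₁ − ω₀ = (0.05330000, 0.07366667, -0.04044444)
τ = I·(Δω/dt) + ω₀×(Iω₀) = (0.1700, 0.1900, -0.0400)
velocity change Δv = (-0.27000000, 0.33000000, 0.10000000)
applied force F = (-2.7000, 3.3000, 1.0000)

F = (-2.7000, 3.3000, 1.0000)
τ = (0.1700, 0.1900, -0.0400)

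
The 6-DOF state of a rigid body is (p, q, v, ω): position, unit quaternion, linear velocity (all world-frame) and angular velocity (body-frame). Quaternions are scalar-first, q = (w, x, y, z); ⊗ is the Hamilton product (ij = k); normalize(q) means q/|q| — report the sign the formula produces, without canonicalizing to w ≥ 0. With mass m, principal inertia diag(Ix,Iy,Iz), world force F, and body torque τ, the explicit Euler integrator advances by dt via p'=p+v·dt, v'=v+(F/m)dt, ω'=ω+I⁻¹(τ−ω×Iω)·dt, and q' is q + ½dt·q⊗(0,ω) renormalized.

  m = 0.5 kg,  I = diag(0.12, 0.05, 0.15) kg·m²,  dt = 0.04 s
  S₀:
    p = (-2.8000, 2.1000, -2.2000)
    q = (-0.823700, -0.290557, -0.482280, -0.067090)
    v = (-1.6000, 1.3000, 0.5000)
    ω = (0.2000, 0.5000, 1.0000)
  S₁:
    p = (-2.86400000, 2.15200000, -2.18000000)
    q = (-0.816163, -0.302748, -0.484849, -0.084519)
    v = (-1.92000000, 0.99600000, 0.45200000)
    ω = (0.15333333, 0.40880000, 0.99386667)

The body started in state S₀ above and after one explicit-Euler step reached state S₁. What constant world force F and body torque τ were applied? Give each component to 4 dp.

F = (-4.0000, -3.8000, -0.6000)
τ = (-0.0900, -0.1200, -0.0300)

v₁ − v₀ = (-0.32000000, -0.30400000, -0.04800000)
applied force F = (-4.0000, -3.8000, -0.6000)
ω₁ − ω₀ = (-0.04666667, -0.09120000, -0.00613333)
precession coupling = (0.0500, -0.0060, -0.0070)
τ = I·(Δω/dt) + ω₀×(Iω₀) = (-0.0900, -0.1200, -0.0300)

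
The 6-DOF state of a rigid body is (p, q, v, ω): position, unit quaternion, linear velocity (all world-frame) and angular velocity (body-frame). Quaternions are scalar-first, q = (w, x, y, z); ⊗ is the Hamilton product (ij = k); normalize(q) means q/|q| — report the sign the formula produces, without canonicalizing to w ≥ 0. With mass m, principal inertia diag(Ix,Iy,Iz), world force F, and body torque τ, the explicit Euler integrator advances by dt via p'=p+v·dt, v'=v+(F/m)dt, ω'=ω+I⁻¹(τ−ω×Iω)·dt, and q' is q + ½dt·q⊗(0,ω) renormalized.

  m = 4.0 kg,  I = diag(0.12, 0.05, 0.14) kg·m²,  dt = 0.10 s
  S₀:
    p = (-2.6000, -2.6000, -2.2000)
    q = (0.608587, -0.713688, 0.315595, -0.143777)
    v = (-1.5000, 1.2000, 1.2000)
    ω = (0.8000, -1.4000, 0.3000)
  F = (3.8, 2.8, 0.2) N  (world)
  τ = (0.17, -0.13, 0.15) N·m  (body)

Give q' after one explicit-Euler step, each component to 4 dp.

q' = (0.6592, -0.6924, 0.2770, -0.0970)

Hamilton product q⊗(0,ω) = (1.0559165, 0.3802603, -0.7529370, 0.9292633)
q + ½dt·q⊗(0,ω), renormalized = (0.6592, -0.6924, 0.2770, -0.0970)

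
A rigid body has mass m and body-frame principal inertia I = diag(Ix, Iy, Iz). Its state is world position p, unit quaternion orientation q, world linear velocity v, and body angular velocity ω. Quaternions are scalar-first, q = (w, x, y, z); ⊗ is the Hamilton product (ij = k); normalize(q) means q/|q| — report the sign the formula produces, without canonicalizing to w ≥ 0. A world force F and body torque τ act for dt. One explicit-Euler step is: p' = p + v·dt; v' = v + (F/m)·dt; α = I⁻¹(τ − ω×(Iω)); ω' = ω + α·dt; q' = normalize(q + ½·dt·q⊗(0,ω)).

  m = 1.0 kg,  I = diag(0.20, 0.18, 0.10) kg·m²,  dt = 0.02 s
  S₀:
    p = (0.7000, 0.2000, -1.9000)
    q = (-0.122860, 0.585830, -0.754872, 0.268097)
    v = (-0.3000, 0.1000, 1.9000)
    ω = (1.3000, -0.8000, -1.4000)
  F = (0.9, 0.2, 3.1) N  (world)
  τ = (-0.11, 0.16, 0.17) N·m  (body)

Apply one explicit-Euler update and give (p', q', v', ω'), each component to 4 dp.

p' = (0.6940, 0.2020, -1.8620)
q' = (-0.1327, 0.5968, -0.7420, 0.2749)
v' = (-0.2820, 0.1040, 1.9620)
ω' = (1.2980, -0.7620, -1.3702)

a = (0.9000, 0.2000, 3.1000)
p' = p + v·dt = (0.6940, 0.2020, -1.8620)
v' = v + a·dt = (-0.2820, 0.1040, 1.9620)
angular accel α = (-0.1020, 1.9000, 1.4920)
ω + α·dt = (1.2980, -0.7620, -1.3702)
Hamilton product q⊗(0,ω) = (-0.9901408, 1.1115804, 1.2669761, 0.6846736)
updated quaternion q' = (-0.1327, 0.5968, -0.7420, 0.2749)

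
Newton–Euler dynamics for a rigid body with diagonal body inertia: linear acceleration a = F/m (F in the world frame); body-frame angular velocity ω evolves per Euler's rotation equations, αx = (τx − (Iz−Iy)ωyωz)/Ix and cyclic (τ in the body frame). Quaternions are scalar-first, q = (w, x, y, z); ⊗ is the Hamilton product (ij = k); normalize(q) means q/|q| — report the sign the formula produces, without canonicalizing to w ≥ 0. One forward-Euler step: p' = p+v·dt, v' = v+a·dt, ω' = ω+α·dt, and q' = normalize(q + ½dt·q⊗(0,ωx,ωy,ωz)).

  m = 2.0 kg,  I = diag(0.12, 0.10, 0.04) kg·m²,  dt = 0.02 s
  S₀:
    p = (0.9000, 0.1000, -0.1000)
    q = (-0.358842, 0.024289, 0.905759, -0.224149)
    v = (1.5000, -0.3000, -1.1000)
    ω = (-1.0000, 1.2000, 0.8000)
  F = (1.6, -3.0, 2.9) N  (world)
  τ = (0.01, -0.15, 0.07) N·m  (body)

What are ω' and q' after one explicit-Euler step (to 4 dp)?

ω' = (-0.9887, 1.1828, 0.8230)
q' = (-0.3676, 0.0378, 0.9034, -0.2176)

gyro term ω×Iω = (-0.0576, -0.0640, 0.0240)
α = I⁻¹(τ − ω×Iω) = (0.5633, -0.8600, 1.1500)
ω' = ω + α·dt = (-0.9887, 1.1828, 0.8230)
Hamilton product q⊗(0,ω) = (-0.8833026, 1.3524280, -0.2258926, 0.6478322)
q' = normalize(q + ½dt·q⊗(0,ω)) = (-0.3676, 0.0378, 0.9034, -0.2176)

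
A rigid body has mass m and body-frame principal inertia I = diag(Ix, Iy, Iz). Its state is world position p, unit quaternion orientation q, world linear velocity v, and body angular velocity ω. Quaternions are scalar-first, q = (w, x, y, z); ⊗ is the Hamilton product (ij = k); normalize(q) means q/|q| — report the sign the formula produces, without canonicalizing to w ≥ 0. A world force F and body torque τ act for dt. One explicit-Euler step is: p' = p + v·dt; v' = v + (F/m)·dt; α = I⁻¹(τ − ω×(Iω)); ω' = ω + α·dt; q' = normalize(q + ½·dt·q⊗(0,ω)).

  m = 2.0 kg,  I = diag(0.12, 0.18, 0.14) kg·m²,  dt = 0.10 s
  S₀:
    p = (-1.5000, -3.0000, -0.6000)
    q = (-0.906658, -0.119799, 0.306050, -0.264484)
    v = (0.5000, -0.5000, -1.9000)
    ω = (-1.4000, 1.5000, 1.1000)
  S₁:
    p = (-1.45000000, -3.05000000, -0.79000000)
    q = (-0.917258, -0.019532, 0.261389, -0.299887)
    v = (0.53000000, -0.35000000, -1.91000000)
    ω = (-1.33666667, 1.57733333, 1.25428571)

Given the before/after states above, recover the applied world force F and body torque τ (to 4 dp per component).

F = (0.6000, 3.0000, -0.2000)
τ = (0.0100, 0.1700, 0.0900)

velocity change Δv = (0.03000000, 0.15000000, -0.01000000)
F = m·Δv/dt = (0.6000, 3.0000, -0.2000)
ω₁ − ω₀ = (0.06333333, 0.07733333, 0.15428571)
τ = I·(Δω/dt) + ω₀×(Iω₀) = (0.0100, 0.1700, 0.0900)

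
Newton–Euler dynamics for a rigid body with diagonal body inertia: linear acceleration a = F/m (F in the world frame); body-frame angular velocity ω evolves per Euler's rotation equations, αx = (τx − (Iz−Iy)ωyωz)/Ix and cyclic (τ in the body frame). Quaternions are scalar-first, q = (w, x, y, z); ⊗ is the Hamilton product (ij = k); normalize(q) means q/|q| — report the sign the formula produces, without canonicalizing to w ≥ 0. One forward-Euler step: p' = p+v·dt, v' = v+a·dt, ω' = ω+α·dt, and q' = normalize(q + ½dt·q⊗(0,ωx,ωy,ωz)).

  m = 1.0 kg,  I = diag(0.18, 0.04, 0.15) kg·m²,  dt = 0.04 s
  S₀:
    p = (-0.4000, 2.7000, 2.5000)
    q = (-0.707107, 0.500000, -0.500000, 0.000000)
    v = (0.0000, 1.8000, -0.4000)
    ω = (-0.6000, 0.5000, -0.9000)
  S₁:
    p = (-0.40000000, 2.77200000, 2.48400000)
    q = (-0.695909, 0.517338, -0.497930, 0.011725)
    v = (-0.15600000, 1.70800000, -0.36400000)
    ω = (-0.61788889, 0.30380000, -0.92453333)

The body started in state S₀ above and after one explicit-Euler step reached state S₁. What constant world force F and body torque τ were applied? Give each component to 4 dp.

F = (-3.9000, -2.3000, 0.9000)
τ = (-0.1300, -0.1800, -0.0500)

Δv = v₁−v₀ = (-0.15600000, -0.09200000, 0.03600000)
F = m·Δv/dt = (-3.9000, -2.3000, 0.9000)
rate change Δω = (-0.01788889, -0.19620000, -0.02453333)
applied torque τ = (-0.1300, -0.1800, -0.0500)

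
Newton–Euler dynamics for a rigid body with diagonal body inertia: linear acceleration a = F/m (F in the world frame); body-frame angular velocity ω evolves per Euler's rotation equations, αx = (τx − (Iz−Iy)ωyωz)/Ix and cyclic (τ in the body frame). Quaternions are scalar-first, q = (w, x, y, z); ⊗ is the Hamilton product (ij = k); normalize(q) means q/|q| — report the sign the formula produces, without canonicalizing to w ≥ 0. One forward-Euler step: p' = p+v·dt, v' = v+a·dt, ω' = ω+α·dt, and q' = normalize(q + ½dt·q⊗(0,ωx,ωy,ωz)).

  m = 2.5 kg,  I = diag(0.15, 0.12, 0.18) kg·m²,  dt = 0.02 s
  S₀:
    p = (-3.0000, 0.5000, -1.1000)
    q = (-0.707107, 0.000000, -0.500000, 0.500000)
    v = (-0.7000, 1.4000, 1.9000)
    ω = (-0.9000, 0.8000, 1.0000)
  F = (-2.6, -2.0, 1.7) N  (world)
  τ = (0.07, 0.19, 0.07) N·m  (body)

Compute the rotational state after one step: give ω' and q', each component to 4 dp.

ω' = (-0.8971, 0.8272, 1.0054)
q' = (-0.7080, -0.0026, -0.5101, 0.4884)

(τ − ω×Iω)/I = (0.1467, 1.3583, 0.2689)
ω' = ω + α·dt = (-0.8971, 0.8272, 1.0054)
q⊗(0,ω) = (-0.1000000, -0.2636037, -1.0156856, -1.1571070)
updated quaternion q' = (-0.7080, -0.0026, -0.5101, 0.4884)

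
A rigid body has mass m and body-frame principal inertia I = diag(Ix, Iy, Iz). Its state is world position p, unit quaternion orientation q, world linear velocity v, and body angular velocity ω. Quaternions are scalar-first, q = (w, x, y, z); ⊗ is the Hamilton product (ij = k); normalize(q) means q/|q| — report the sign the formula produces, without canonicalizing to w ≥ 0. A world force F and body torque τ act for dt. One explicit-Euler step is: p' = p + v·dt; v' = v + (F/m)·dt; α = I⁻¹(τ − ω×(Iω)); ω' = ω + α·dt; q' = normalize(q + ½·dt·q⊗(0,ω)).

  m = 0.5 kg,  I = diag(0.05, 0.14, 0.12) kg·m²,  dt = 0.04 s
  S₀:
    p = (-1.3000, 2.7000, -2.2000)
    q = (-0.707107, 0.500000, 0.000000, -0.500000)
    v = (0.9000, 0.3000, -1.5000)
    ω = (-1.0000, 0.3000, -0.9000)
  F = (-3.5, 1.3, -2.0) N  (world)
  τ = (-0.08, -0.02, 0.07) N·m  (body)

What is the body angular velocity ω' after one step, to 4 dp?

α = I⁻¹(τ − ω×Iω) = (-1.7080, 0.3071, 0.8083)
new body rate ω' = (-1.0683, 0.3123, -0.8677)

ω' = (-1.0683, 0.3123, -0.8677)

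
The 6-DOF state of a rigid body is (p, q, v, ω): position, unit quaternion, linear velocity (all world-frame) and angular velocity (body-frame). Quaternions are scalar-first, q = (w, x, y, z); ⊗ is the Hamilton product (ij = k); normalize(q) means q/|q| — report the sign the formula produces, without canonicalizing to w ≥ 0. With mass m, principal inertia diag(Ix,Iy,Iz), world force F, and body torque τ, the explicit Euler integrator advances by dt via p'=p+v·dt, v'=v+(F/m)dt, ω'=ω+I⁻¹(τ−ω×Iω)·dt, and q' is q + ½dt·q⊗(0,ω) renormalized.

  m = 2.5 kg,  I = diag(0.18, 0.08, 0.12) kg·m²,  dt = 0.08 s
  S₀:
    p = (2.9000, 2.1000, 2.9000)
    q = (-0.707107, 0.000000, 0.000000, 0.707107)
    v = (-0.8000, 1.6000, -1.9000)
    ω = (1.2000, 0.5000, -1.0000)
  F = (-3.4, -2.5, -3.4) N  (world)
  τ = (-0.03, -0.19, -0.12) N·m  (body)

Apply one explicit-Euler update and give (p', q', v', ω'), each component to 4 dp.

a = (-1.3600, -1.0000, -1.3600)
p' = p + v·dt = (2.8360, 2.2280, 2.7480)
new velocity v' = (-0.9088, 1.5200, -2.0088)
gyro term ω×Iω = (-0.0200, -0.0720, -0.0600)
α = I⁻¹(τ − ω×Iω) = (-0.0556, -1.4750, -0.5000)
ω' = ω + α·dt = (1.1956, 0.3820, -1.0400)
q⊗(0,ω) = (0.7071070, -1.2020819, 0.4949749, 0.7071070)
q + ½dt·q⊗(0,ω), renormalized = (-0.6774, -0.0480, 0.0198, 0.7338)

p' = (2.8360, 2.2280, 2.7480)
q' = (-0.6774, -0.0480, 0.0198, 0.7338)
v' = (-0.9088, 1.5200, -2.0088)
ω' = (1.1956, 0.3820, -1.0400)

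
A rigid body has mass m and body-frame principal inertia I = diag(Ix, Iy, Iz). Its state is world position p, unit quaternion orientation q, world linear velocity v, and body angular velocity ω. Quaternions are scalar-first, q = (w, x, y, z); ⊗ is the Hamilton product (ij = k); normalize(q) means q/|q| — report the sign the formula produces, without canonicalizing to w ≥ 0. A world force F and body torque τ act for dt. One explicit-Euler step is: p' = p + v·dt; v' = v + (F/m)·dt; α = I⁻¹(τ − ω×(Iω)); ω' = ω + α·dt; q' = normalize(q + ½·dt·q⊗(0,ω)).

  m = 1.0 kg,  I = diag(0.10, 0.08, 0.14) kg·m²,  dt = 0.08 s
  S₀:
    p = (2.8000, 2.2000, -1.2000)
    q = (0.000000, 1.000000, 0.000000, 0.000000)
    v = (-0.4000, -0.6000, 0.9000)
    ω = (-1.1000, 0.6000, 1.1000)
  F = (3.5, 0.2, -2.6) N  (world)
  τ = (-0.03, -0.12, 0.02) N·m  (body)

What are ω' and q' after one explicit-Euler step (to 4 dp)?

ω' = (-1.1557, 0.4316, 1.1039)
q' = (0.0439, 0.9978, -0.0439, 0.0239)

precession coupling ω×(Iω) = (0.0396, 0.0484, 0.0132)
(τ − ω×Iω)/I = (-0.6960, -2.1050, 0.0486)
ω' = ω + α·dt = (-1.1557, 0.4316, 1.1039)
Hamilton product q⊗(0,ω) = (1.1000000, 0.0000000, -1.1000000, 0.6000000)
q + ½dt·q⊗(0,ω), renormalized = (0.0439, 0.9978, -0.0439, 0.0239)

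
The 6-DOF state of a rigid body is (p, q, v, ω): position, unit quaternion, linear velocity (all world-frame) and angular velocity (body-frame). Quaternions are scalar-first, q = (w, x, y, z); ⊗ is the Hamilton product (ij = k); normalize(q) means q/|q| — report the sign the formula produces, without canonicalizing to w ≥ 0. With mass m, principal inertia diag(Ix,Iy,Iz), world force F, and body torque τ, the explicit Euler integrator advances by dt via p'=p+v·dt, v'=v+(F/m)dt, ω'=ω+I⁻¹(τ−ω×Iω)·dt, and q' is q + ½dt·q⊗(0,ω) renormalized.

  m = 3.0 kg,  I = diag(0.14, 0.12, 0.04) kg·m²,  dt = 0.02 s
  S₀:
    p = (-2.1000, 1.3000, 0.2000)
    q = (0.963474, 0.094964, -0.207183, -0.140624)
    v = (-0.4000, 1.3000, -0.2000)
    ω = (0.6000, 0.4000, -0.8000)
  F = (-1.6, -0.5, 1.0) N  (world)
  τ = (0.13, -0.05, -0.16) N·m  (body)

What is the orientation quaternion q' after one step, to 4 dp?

2q̇ = q⊗(0,ω) = (-0.0866044, 0.8000804, 0.3769864, -0.6084838)
q' = normalize(q + ½dt·q⊗(0,ω)) = (0.9626, 0.1030, -0.2034, -0.1467)

q' = (0.9626, 0.1030, -0.2034, -0.1467)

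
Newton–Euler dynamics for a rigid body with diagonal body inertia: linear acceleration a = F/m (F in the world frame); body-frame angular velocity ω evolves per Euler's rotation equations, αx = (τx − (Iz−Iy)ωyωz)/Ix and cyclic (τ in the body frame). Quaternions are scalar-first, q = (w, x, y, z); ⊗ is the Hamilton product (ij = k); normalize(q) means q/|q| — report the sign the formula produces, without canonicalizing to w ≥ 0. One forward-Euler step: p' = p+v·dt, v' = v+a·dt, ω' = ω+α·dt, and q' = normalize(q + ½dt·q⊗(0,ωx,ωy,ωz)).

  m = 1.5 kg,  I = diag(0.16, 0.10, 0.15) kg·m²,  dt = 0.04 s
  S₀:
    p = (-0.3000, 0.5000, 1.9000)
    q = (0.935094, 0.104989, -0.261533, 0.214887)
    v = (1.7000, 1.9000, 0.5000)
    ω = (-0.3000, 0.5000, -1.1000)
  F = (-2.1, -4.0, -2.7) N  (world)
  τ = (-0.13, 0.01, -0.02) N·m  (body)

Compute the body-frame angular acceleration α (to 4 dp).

ω×(Iω) gyroscopic = (-0.0275, 0.0033, 0.0090)
(τ − ω×Iω)/I = (-0.6406, 0.0670, -0.1933)

α = (-0.6406, 0.0670, -0.1933)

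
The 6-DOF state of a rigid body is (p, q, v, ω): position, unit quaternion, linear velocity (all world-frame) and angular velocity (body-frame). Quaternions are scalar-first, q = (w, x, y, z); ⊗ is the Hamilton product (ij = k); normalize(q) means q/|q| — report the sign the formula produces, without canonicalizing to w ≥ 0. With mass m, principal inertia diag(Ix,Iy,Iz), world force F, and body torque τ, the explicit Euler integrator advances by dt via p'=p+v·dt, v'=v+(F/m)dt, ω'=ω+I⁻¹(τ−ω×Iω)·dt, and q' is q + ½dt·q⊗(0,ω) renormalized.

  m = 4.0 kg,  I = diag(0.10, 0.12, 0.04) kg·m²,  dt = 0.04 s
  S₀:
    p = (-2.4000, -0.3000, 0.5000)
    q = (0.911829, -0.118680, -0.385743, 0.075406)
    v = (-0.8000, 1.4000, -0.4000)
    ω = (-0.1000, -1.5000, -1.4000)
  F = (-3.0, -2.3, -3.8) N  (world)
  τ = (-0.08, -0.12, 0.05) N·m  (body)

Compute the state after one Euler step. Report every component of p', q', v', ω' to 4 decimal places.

p' = (-2.4320, -0.2440, 0.4840)
q' = (0.9014, -0.1074, -0.4162, 0.0526)
v' = (-0.8300, 1.3770, -0.4380)
ω' = (-0.0648, -1.5428, -1.3530)

linear accel F/m = (-0.7500, -0.5750, -0.9500)
p + v·dt = (-2.4320, -0.2440, 0.4840)
v + (F/m)dt = (-0.8300, 1.3770, -0.4380)
precession coupling ω×(Iω) = (-0.1680, 0.0084, 0.0030)
α = I⁻¹(τ − ω×Iω) = (0.8800, -1.0700, 1.1750)
new body rate ω' = (-0.0648, -1.5428, -1.3530)
q⊗(0,ω) = (-0.4849141, 0.5619663, -1.5414361, -1.1371149)
q + ½dt·q⊗(0,ω), renormalized = (0.9014, -0.1074, -0.4162, 0.0526)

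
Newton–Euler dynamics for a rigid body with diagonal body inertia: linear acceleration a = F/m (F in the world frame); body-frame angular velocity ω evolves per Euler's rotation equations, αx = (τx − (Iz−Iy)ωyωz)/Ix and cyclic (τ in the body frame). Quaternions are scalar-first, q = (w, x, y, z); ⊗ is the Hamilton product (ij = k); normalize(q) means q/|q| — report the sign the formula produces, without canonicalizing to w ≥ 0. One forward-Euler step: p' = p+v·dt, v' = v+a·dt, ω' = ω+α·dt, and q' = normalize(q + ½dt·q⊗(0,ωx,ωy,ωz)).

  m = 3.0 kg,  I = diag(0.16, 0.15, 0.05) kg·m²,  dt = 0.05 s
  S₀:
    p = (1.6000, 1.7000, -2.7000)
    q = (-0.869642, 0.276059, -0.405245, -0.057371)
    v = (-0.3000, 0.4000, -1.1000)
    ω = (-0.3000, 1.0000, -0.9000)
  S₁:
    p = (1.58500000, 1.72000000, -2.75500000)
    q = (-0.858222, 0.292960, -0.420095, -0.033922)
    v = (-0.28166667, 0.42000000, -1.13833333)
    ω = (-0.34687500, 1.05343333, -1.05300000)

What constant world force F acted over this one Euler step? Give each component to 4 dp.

Δv = v₁−v₀ = (0.01833333, 0.02000000, -0.03833333)
F = m·Δv/dt = (1.1000, 1.2000, -2.3000)

F = (1.1000, 1.2000, -2.3000)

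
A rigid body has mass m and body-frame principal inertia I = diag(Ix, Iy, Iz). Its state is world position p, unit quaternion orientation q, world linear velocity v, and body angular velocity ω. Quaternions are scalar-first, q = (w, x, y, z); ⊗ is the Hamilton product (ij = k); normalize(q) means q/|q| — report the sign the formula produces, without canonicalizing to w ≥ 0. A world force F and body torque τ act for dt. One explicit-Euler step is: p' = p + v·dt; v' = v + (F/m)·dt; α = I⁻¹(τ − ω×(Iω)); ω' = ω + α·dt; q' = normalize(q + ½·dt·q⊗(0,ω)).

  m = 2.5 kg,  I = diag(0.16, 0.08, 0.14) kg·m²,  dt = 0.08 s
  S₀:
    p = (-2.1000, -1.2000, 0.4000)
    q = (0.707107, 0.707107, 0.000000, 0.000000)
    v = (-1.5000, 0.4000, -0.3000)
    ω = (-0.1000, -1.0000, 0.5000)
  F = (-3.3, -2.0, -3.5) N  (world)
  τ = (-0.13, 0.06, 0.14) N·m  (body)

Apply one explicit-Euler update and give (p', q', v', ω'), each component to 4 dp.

p' = (-2.2200, -1.1680, 0.3760)
q' = (0.7092, 0.7036, -0.0424, -0.0141)
v' = (-1.6056, 0.3360, -0.4120)
ω' = (-0.1500, -0.9390, 0.5846)

angular accel α = (-0.6250, 0.7625, 1.0571)
ω' = ω + α·dt = (-0.1500, -0.9390, 0.5846)
q⊗(0,ω) = (0.0707107, -0.0707107, -1.0606605, -0.3535535)
q' = normalize(q + ½dt·q⊗(0,ω)) = (0.7092, 0.7036, -0.0424, -0.0141)
p + v·dt = (-2.2200, -1.1680, 0.3760)
v' = v + a·dt = (-1.6056, 0.3360, -0.4120)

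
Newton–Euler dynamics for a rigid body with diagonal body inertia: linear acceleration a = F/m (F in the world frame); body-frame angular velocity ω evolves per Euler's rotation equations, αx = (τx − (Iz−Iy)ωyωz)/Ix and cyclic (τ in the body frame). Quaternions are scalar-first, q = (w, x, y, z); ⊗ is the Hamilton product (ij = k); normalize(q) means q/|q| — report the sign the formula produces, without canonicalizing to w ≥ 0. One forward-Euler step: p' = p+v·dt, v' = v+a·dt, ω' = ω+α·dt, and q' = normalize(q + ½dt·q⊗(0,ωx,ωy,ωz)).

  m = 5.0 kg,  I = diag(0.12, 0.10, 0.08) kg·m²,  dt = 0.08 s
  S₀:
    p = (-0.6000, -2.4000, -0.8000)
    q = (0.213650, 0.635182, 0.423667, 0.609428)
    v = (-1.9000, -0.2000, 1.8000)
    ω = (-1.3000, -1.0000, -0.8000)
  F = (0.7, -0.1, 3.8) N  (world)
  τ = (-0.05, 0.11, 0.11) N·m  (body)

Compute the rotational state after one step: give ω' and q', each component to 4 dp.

ω' = (-1.3227, -0.9453, -0.6640)
q' = (0.2824, 0.6332, 0.4027, 0.5976)

α = I⁻¹(τ − ω×Iω) = (-0.2833, 0.6840, 1.7000)
ω + α·dt = (-1.3227, -0.9453, -0.6640)
2q̇ = q⊗(0,ω) = (1.7369460, -0.0072506, -0.4977608, -0.2553349)
q + ½dt·q⊗(0,ω), renormalized = (0.2824, 0.6332, 0.4027, 0.5976)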